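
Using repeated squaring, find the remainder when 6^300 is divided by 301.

1

6^1 ≡ 6 (mod 301)
6^2 ≡ 6^2 = 36 ≡ 36 (mod 301)
6^4 ≡ 36^2 = 1296 ≡ 92 (mod 301)
6^8 ≡ 92^2 = 8464 ≡ 36 (mod 301)
6^16 ≡ 36^2 = 1296 ≡ 92 (mod 301)
6^32 ≡ 92^2 = 8464 ≡ 36 (mod 301)
6^64 ≡ 36^2 = 1296 ≡ 92 (mod 301)
6^128 ≡ 92^2 = 8464 ≡ 36 (mod 301)
6^256 ≡ 36^2 = 1296 ≡ 92 (mod 301)
300 = 256 + 32 + 8 + 4 in binary powers of 2.
So 6^300 ≡ 92 · 36 · 36 · 92 ≡ 1 (mod 301).
Since the result is 1, base 6 gives no evidence that 301 is composite.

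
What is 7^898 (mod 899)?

484

7^1 ≡ 7 (mod 899)
7^2 ≡ 7^2 = 49 ≡ 49 (mod 899)
7^4 ≡ 49^2 = 2401 ≡ 603 (mod 899)
7^8 ≡ 603^2 = 363609 ≡ 413 (mod 899)
7^16 ≡ 413^2 = 170569 ≡ 658 (mod 899)
7^32 ≡ 658^2 = 432964 ≡ 545 (mod 899)
7^64 ≡ 545^2 = 297025 ≡ 355 (mod 899)
7^128 ≡ 355^2 = 126025 ≡ 165 (mod 899)
7^256 ≡ 165^2 = 27225 ≡ 255 (mod 899)
7^512 ≡ 255^2 = 65025 ≡ 297 (mod 899)
898 = 512 + 256 + 128 + 2 in binary powers of 2.
So 7^898 ≡ 297 · 255 · 165 · 49 ≡ 484 (mod 899).
Since 484 ≠ 1, base 7 is a Fermat witness: 899 is composite.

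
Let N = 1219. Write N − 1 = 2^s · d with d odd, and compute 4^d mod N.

785

1219 − 1 = 1218 = 2^1 · 609, so d = 609.
4^1 ≡ 4 (mod 1219)
4^2 ≡ 4^2 = 16 ≡ 16 (mod 1219)
4^4 ≡ 16^2 = 256 ≡ 256 (mod 1219)
4^8 ≡ 256^2 = 65536 ≡ 929 (mod 1219)
4^16 ≡ 929^2 = 863041 ≡ 1208 (mod 1219)
4^32 ≡ 1208^2 = 1459264 ≡ 121 (mod 1219)
4^64 ≡ 121^2 = 14641 ≡ 13 (mod 1219)
4^128 ≡ 13^2 = 169 ≡ 169 (mod 1219)
4^256 ≡ 169^2 = 28561 ≡ 524 (mod 1219)
4^512 ≡ 524^2 = 274576 ≡ 301 (mod 1219)
609 = 512 + 64 + 32 + 1 in binary powers of 2.
So 4^609 ≡ 301 · 13 · 121 · 4 ≡ 785 (mod 1219).
Squaring chain: 785; never reaches −1, so base 4 is a Miller–Rabin witness that 1219 is composite.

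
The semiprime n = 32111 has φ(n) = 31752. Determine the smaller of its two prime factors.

163

φ(n) = (p−1)(q−1) = n − (p+q) + 1, so p + q = 32111 − 31752 + 1 = 360.
p and q are the roots of t² − 360t + 32111 = 0.
Discriminant: 360² − 4·32111 = 129600 − 128444 = 1156; √1156 = 34.
q = (360 − 34)/2 = 163, p = (360 + 34)/2 = 197.
Check: 163 · 197 = 32111.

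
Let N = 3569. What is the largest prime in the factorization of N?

83

3569 = 43 · 83
83 is prime.
So 3569 = 43 · 83; the largest prime factor is 83.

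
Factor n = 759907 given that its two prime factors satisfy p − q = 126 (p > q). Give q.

Since p = q + 126, we have 759907 = q(q + 126), so q² + 126q − 759907 = 0.
Discriminant: 126² + 4·759907 = 15876 + 3039628 = 3055504; √3055504 = 1748.
q = (−126 + 1748)/2 = 811, and p = q + 126 = 937.
Check: 811 · 937 = 759907.

811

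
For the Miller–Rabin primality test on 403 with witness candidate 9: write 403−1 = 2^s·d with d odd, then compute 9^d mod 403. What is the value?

403 − 1 = 402 = 2^1 · 201, so d = 201.
9^1 ≡ 9 (mod 403)
9^2 ≡ 9^2 = 81 ≡ 81 (mod 403)
9^4 ≡ 81^2 = 6561 ≡ 113 (mod 403)
9^8 ≡ 113^2 = 12769 ≡ 276 (mod 403)
9^16 ≡ 276^2 = 76176 ≡ 9 (mod 403)
9^32 ≡ 9^2 = 81 ≡ 81 (mod 403)
9^64 ≡ 81^2 = 6561 ≡ 113 (mod 403)
9^128 ≡ 113^2 = 12769 ≡ 276 (mod 403)
201 = 128 + 64 + 8 + 1 in binary powers of 2.
So 9^201 ≡ 276 · 113 · 276 · 9 ≡ 287 (mod 403).
Squaring chain: 287; never reaches −1, so base 9 is a Miller–Rabin witness that 403 is composite.

287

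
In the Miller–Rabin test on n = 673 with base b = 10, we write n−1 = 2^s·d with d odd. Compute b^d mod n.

490

673 − 1 = 672 = 2^5 · 21, so d = 21.
10^1 ≡ 10 (mod 673)
10^2 ≡ 10^2 = 100 ≡ 100 (mod 673)
10^4 ≡ 100^2 = 10000 ≡ 578 (mod 673)
10^8 ≡ 578^2 = 334084 ≡ 276 (mod 673)
10^16 ≡ 276^2 = 76176 ≡ 127 (mod 673)
21 = 16 + 4 + 1 in binary powers of 2.
So 10^21 ≡ 127 · 578 · 10 ≡ 490 (mod 673).
Squaring chain: 490 → 512 → 347 → 615 → 672; reaches −1, so base 10 does not prove 673 composite.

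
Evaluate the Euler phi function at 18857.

18576

Factor: 18857 = 109 · 173.
φ(18857) = (109−1) · (173−1) = 108 · 172 = 18576.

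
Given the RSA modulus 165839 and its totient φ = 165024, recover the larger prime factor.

φ(n) = (p−1)(q−1) = n − (p+q) + 1, so p + q = 165839 − 165024 + 1 = 816.
p and q are the roots of t² − 816t + 165839 = 0.
Discriminant: 816² − 4·165839 = 665856 − 663356 = 2500; √2500 = 50.
q = (816 − 50)/2 = 383, p = (816 + 50)/2 = 433.
Check: 383 · 433 = 165839.

433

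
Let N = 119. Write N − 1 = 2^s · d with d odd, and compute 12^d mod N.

108

119 − 1 = 118 = 2^1 · 59, so d = 59.
12^1 ≡ 12 (mod 119)
12^2 ≡ 12^2 = 144 ≡ 25 (mod 119)
12^4 ≡ 25^2 = 625 ≡ 30 (mod 119)
12^8 ≡ 30^2 = 900 ≡ 67 (mod 119)
12^16 ≡ 67^2 = 4489 ≡ 86 (mod 119)
12^32 ≡ 86^2 = 7396 ≡ 18 (mod 119)
59 = 32 + 16 + 8 + 2 + 1 in binary powers of 2.
So 12^59 ≡ 18 · 86 · 67 · 25 · 12 ≡ 108 (mod 119).
Squaring chain: 108; never reaches −1, so base 12 is a Miller–Rabin witness that 119 is composite.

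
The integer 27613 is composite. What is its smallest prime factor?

53

27613 is odd.
Digit sum 19, not divisible by 3.
Ends in 3: not divisible by 5.
7: 27613 = 7·3944 + 5
11: 27613 = 11·2510 + 3
13: 27613 = 13·2124 + 1
17: 27613 = 17·1624 + 5
19: 27613 = 19·1453 + 6
23: 27613 = 23·1200 + 13
29: 27613 = 29·952 + 5
31: 27613 = 31·890 + 23
37: 27613 = 37·746 + 11
41: 27613 = 41·673 + 20
43: 27613 = 43·642 + 7
47: 27613 = 47·587 + 24
53: 27613 = 53·521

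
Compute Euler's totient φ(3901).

3772

Factor: 3901 = 47 · 83.
φ(3901) = (47−1) · (83−1) = 46 · 82 = 3772.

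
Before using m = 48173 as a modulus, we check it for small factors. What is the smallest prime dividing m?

67

48173 is odd.
Digit sum 23, not divisible by 3.
Ends in 3: not divisible by 5.
7: 48173 = 7·6881 + 6
11: 48173 = 11·4379 + 4
13: 48173 = 13·3705 + 8
17: 48173 = 17·2833 + 12
19: 48173 = 19·2535 + 8
23: 48173 = 23·2094 + 11
29: 48173 = 29·1661 + 4
31: 48173 = 31·1553 + 30
37: 48173 = 37·1301 + 36
41: 48173 = 41·1174 + 39
43: 48173 = 43·1120 + 13
47: 48173 = 47·1024 + 45
53: 48173 = 53·908 + 49
59: 48173 = 59·816 + 29
61: 48173 = 61·789 + 44
67: 48173 = 67·719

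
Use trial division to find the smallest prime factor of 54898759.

79

54898759 is odd.
Digit sum 55, not divisible by 3.
Ends in 9: not divisible by 5.
7: 54898759 = 7·7842679 + 6
11: 54898759 = 11·4990796 + 3
13: 54898759 = 13·4222981 + 6
17: 54898759 = 17·3229338 + 13
19: 54898759 = 19·2889408 + 7
23: 54898759 = 23·2386902 + 13
29: 54898759 = 29·1893060 + 19
31: 54898759 = 31·1770927 + 22
37: 54898759 = 37·1483750 + 9
41: 54898759 = 41·1338994 + 5
43: 54898759 = 43·1276715 + 14
47: 54898759 = 47·1168058 + 33
53: 54898759 = 53·1035825 + 34
59: 54898759 = 59·930487 + 26
61: 54898759 = 61·899979 + 40
67: 54898759 = 67·819384 + 31
71: 54898759 = 71·773221 + 68
73: 54898759 = 73·752037 + 58
79: 54898759 = 79·694921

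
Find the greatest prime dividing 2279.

53

2279 = 43 · 53
53 is prime.
So 2279 = 43 · 53; the largest prime factor is 53.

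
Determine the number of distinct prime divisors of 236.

2

236 = 2^2 · 59
236 = 2^2 · 59, which has 2 distinct prime factors.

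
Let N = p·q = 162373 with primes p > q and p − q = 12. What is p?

Since p = q + 12, we have 162373 = q(q + 12), so q² + 12q − 162373 = 0.
Discriminant: 12² + 4·162373 = 144 + 649492 = 649636; √649636 = 806.
q = (−12 + 806)/2 = 397, and p = q + 12 = 409.
Check: 397 · 409 = 162373.

409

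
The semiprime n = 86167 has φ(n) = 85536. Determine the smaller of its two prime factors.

199

φ(n) = (p−1)(q−1) = n − (p+q) + 1, so p + q = 86167 − 85536 + 1 = 632.
p and q are the roots of t² − 632t + 86167 = 0.
Discriminant: 632² − 4·86167 = 399424 − 344668 = 54756; √54756 = 234.
q = (632 − 234)/2 = 199, p = (632 + 234)/2 = 433.
Check: 199 · 433 = 86167.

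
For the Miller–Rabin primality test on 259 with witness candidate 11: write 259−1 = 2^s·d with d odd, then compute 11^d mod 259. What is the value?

36

259 − 1 = 258 = 2^1 · 129, so d = 129.
11^1 ≡ 11 (mod 259)
11^2 ≡ 11^2 = 121 ≡ 121 (mod 259)
11^4 ≡ 121^2 = 14641 ≡ 137 (mod 259)
11^8 ≡ 137^2 = 18769 ≡ 121 (mod 259)
11^16 ≡ 121^2 = 14641 ≡ 137 (mod 259)
11^32 ≡ 137^2 = 18769 ≡ 121 (mod 259)
11^64 ≡ 121^2 = 14641 ≡ 137 (mod 259)
11^128 ≡ 137^2 = 18769 ≡ 121 (mod 259)
129 = 128 + 1 in binary powers of 2.
So 11^129 ≡ 121 · 11 ≡ 36 (mod 259).
Squaring chain: 36; never reaches −1, so base 11 is a Miller–Rabin witness that 259 is composite.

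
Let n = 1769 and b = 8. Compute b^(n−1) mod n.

935

8^1 ≡ 8 (mod 1769)
8^2 ≡ 8^2 = 64 ≡ 64 (mod 1769)
8^4 ≡ 64^2 = 4096 ≡ 558 (mod 1769)
8^8 ≡ 558^2 = 311364 ≡ 20 (mod 1769)
8^16 ≡ 20^2 = 400 ≡ 400 (mod 1769)
8^32 ≡ 400^2 = 160000 ≡ 790 (mod 1769)
8^64 ≡ 790^2 = 624100 ≡ 1412 (mod 1769)
8^128 ≡ 1412^2 = 1993744 ≡ 81 (mod 1769)
8^256 ≡ 81^2 = 6561 ≡ 1254 (mod 1769)
8^512 ≡ 1254^2 = 1572516 ≡ 1644 (mod 1769)
8^1024 ≡ 1644^2 = 2702736 ≡ 1473 (mod 1769)
1768 = 1024 + 512 + 128 + 64 + 32 + 8 in binary powers of 2.
So 8^1768 ≡ 1473 · 1644 · 81 · 1412 · 790 · 20 ≡ 935 (mod 1769).
Since 935 ≠ 1, base 8 is a Fermat witness: 1769 is composite.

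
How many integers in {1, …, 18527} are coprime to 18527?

18240

Factor: 18527 = 97 · 191.
φ(18527) = (97−1) · (191−1) = 96 · 190 = 18240.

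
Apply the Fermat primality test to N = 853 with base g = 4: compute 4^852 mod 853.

4^1 ≡ 4 (mod 853)
4^2 ≡ 4^2 = 16 ≡ 16 (mod 853)
4^4 ≡ 16^2 = 256 ≡ 256 (mod 853)
4^8 ≡ 256^2 = 65536 ≡ 708 (mod 853)
4^16 ≡ 708^2 = 501264 ≡ 553 (mod 853)
4^32 ≡ 553^2 = 305809 ≡ 435 (mod 853)
4^64 ≡ 435^2 = 189225 ≡ 712 (mod 853)
4^128 ≡ 712^2 = 506944 ≡ 262 (mod 853)
4^256 ≡ 262^2 = 68644 ≡ 404 (mod 853)
4^512 ≡ 404^2 = 163216 ≡ 293 (mod 853)
852 = 512 + 256 + 64 + 16 + 4 in binary powers of 2.
So 4^852 ≡ 293 · 404 · 712 · 553 · 256 ≡ 1 (mod 853).
Since the result is 1, base 4 gives no evidence that 853 is composite.

1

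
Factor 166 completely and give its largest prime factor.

83

166 = 2 · 83
83 is prime.
So 166 = 2 · 83; the largest prime factor is 83.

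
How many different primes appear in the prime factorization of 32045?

32045 = 5 · 6409
6409 = 13 · 493
493 = 17 · 29
32045 = 5 · 13 · 17 · 29, which has 4 distinct prime factors.

4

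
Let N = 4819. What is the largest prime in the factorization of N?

4819 = 61 · 79
79 is prime.
So 4819 = 61 · 79; the largest prime factor is 79.

79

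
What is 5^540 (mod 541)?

5^1 ≡ 5 (mod 541)
5^2 ≡ 5^2 = 25 ≡ 25 (mod 541)
5^4 ≡ 25^2 = 625 ≡ 84 (mod 541)
5^8 ≡ 84^2 = 7056 ≡ 23 (mod 541)
5^16 ≡ 23^2 = 529 ≡ 529 (mod 541)
5^32 ≡ 529^2 = 279841 ≡ 144 (mod 541)
5^64 ≡ 144^2 = 20736 ≡ 178 (mod 541)
5^128 ≡ 178^2 = 31684 ≡ 306 (mod 541)
5^256 ≡ 306^2 = 93636 ≡ 43 (mod 541)
5^512 ≡ 43^2 = 1849 ≡ 226 (mod 541)
540 = 512 + 16 + 8 + 4 in binary powers of 2.
So 5^540 ≡ 226 · 529 · 23 · 84 ≡ 1 (mod 541).
Since the result is 1, base 5 gives no evidence that 541 is composite.

1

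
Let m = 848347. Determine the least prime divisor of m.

848347 is odd.
Digit sum 34, not divisible by 3.
Ends in 7: not divisible by 5.
7: 848347 = 7·121192 + 3
11: 848347 = 11·77122 + 5
13: 848347 = 13·65257 + 6
17: 848347 = 17·49902 + 13
19: 848347 = 19·44649 + 16
23: 848347 = 23·36884 + 15
29: 848347 = 29·29253 + 10
31: 848347 = 31·27366 + 1
37: 848347 = 37·22928 + 11
41: 848347 = 41·20691 + 16
43: 848347 = 43·19729

43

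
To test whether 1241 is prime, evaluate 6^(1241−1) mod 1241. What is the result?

6^1 ≡ 6 (mod 1241)
6^2 ≡ 6^2 = 36 ≡ 36 (mod 1241)
6^4 ≡ 36^2 = 1296 ≡ 55 (mod 1241)
6^8 ≡ 55^2 = 3025 ≡ 543 (mod 1241)
6^16 ≡ 543^2 = 294849 ≡ 732 (mod 1241)
6^32 ≡ 732^2 = 535824 ≡ 953 (mod 1241)
6^64 ≡ 953^2 = 908209 ≡ 1038 (mod 1241)
6^128 ≡ 1038^2 = 1077444 ≡ 256 (mod 1241)
6^256 ≡ 256^2 = 65536 ≡ 1004 (mod 1241)
6^512 ≡ 1004^2 = 1008016 ≡ 324 (mod 1241)
6^1024 ≡ 324^2 = 104976 ≡ 732 (mod 1241)
1240 = 1024 + 128 + 64 + 16 + 8 in binary powers of 2.
So 6^1240 ≡ 732 · 256 · 1038 · 732 · 543 ≡ 951 (mod 1241).
Since 951 ≠ 1, base 6 is a Fermat witness: 1241 is composite.

951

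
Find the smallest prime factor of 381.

3

381 is odd.
Digit sum 12, divisible by 3.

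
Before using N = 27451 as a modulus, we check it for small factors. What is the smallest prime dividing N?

27451 is odd.
Digit sum 19, not divisible by 3.
Ends in 1: not divisible by 5.
7: 27451 = 7·3921 + 4
11: 27451 = 11·2495 + 6
13: 27451 = 13·2111 + 8
17: 27451 = 17·1614 + 13
19: 27451 = 19·1444 + 15
23: 27451 = 23·1193 + 12
29: 27451 = 29·946 + 17
31: 27451 = 31·885 + 16
37: 27451 = 37·741 + 34
41: 27451 = 41·669 + 22
43: 27451 = 43·638 + 17
47: 27451 = 47·584 + 3
53: 27451 = 53·517 + 50
59: 27451 = 59·465 + 16
61: 27451 = 61·450 + 1
67: 27451 = 67·409 + 48
71: 27451 = 71·386 + 45
73: 27451 = 73·376 + 3
79: 27451 = 79·347 + 38
83: 27451 = 83·330 + 61
89: 27451 = 89·308 + 39
97: 27451 = 97·283

97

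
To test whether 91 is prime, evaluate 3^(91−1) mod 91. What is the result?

3^1 ≡ 3 (mod 91)
3^2 ≡ 3^2 = 9 ≡ 9 (mod 91)
3^4 ≡ 9^2 = 81 ≡ 81 (mod 91)
3^8 ≡ 81^2 = 6561 ≡ 9 (mod 91)
3^16 ≡ 9^2 = 81 ≡ 81 (mod 91)
3^32 ≡ 81^2 = 6561 ≡ 9 (mod 91)
3^64 ≡ 9^2 = 81 ≡ 81 (mod 91)
90 = 64 + 16 + 8 + 2 in binary powers of 2.
So 3^90 ≡ 81 · 81 · 9 · 9 ≡ 1 (mod 91).
Since the result is 1, base 3 gives no evidence that 91 is composite.

1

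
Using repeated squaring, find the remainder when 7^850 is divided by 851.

255

7^1 ≡ 7 (mod 851)
7^2 ≡ 7^2 = 49 ≡ 49 (mod 851)
7^4 ≡ 49^2 = 2401 ≡ 699 (mod 851)
7^8 ≡ 699^2 = 488601 ≡ 127 (mod 851)
7^16 ≡ 127^2 = 16129 ≡ 811 (mod 851)
7^32 ≡ 811^2 = 657721 ≡ 749 (mod 851)
7^64 ≡ 749^2 = 561001 ≡ 192 (mod 851)
7^128 ≡ 192^2 = 36864 ≡ 271 (mod 851)
7^256 ≡ 271^2 = 73441 ≡ 255 (mod 851)
7^512 ≡ 255^2 = 65025 ≡ 349 (mod 851)
850 = 512 + 256 + 64 + 16 + 2 in binary powers of 2.
So 7^850 ≡ 349 · 255 · 192 · 811 · 49 ≡ 255 (mod 851).
Since 255 ≠ 1, base 7 is a Fermat witness: 851 is composite.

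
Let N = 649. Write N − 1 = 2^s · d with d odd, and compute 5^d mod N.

643

649 − 1 = 648 = 2^3 · 81, so d = 81.
5^1 ≡ 5 (mod 649)
5^2 ≡ 5^2 = 25 ≡ 25 (mod 649)
5^4 ≡ 25^2 = 625 ≡ 625 (mod 649)
5^8 ≡ 625^2 = 390625 ≡ 576 (mod 649)
5^16 ≡ 576^2 = 331776 ≡ 137 (mod 649)
5^32 ≡ 137^2 = 18769 ≡ 597 (mod 649)
5^64 ≡ 597^2 = 356409 ≡ 108 (mod 649)
81 = 64 + 16 + 1 in binary powers of 2.
So 5^81 ≡ 108 · 137 · 5 ≡ 643 (mod 649).
Squaring chain: 643 → 36 → 647; never reaches −1, so base 5 is a Miller–Rabin witness that 649 is composite.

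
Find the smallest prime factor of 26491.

59

26491 is odd.
Digit sum 22, not divisible by 3.
Ends in 1: not divisible by 5.
7: 26491 = 7·3784 + 3
11: 26491 = 11·2408 + 3
13: 26491 = 13·2037 + 10
17: 26491 = 17·1558 + 5
19: 26491 = 19·1394 + 5
23: 26491 = 23·1151 + 18
29: 26491 = 29·913 + 14
31: 26491 = 31·854 + 17
37: 26491 = 37·715 + 36
41: 26491 = 41·646 + 5
43: 26491 = 43·616 + 3
47: 26491 = 47·563 + 30
53: 26491 = 53·499 + 44
59: 26491 = 59·449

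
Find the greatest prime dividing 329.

329 = 7 · 47
47 is prime.
So 329 = 7 · 47; the largest prime factor is 47.

47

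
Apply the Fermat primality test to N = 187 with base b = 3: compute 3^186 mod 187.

25

3^1 ≡ 3 (mod 187)
3^2 ≡ 3^2 = 9 ≡ 9 (mod 187)
3^4 ≡ 9^2 = 81 ≡ 81 (mod 187)
3^8 ≡ 81^2 = 6561 ≡ 16 (mod 187)
3^16 ≡ 16^2 = 256 ≡ 69 (mod 187)
3^32 ≡ 69^2 = 4761 ≡ 86 (mod 187)
3^64 ≡ 86^2 = 7396 ≡ 103 (mod 187)
3^128 ≡ 103^2 = 10609 ≡ 137 (mod 187)
186 = 128 + 32 + 16 + 8 + 2 in binary powers of 2.
So 3^186 ≡ 137 · 86 · 69 · 16 · 9 ≡ 25 (mod 187).
Since 25 ≠ 1, base 3 is a Fermat witness: 187 is composite.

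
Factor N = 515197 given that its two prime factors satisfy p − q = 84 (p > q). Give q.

Since p = q + 84, we have 515197 = q(q + 84), so q² + 84q − 515197 = 0.
Discriminant: 84² + 4·515197 = 7056 + 2060788 = 2067844; √2067844 = 1438.
q = (−84 + 1438)/2 = 677, and p = q + 84 = 761.
Check: 677 · 761 = 515197.

677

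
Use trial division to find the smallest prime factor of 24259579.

24259579 is odd.
Digit sum 43, not divisible by 3.
Ends in 9: not divisible by 5.
7: 24259579 = 7·3465654 + 1
11: 24259579 = 11·2205416 + 3
13: 24259579 = 13·1866121 + 6
17: 24259579 = 17·1427034 + 1
19: 24259579 = 19·1276819 + 18
23: 24259579 = 23·1054764 + 7
29: 24259579 = 29·836537 + 6
31: 24259579 = 31·782567 + 2
37: 24259579 = 37·655664 + 11
41: 24259579 = 41·591697 + 2
43: 24259579 = 43·564176 + 11
47: 24259579 = 47·516161 + 12
53: 24259579 = 53·457727 + 48
59: 24259579 = 59·411179 + 18
61: 24259579 = 61·397698 + 1
67: 24259579 = 67·362083 + 18
71: 24259579 = 71·341684 + 15
73: 24259579 = 73·332323

73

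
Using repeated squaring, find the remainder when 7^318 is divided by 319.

53

7^1 ≡ 7 (mod 319)
7^2 ≡ 7^2 = 49 ≡ 49 (mod 319)
7^4 ≡ 49^2 = 2401 ≡ 168 (mod 319)
7^8 ≡ 168^2 = 28224 ≡ 152 (mod 319)
7^16 ≡ 152^2 = 23104 ≡ 136 (mod 319)
7^32 ≡ 136^2 = 18496 ≡ 313 (mod 319)
7^64 ≡ 313^2 = 97969 ≡ 36 (mod 319)
7^128 ≡ 36^2 = 1296 ≡ 20 (mod 319)
7^256 ≡ 20^2 = 400 ≡ 81 (mod 319)
318 = 256 + 32 + 16 + 8 + 4 + 2 in binary powers of 2.
So 7^318 ≡ 81 · 313 · 136 · 152 · 168 · 49 ≡ 53 (mod 319).
Since 53 ≠ 1, base 7 is a Fermat witness: 319 is composite.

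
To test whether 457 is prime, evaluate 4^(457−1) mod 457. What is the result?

1

4^1 ≡ 4 (mod 457)
4^2 ≡ 4^2 = 16 ≡ 16 (mod 457)
4^4 ≡ 16^2 = 256 ≡ 256 (mod 457)
4^8 ≡ 256^2 = 65536 ≡ 185 (mod 457)
4^16 ≡ 185^2 = 34225 ≡ 407 (mod 457)
4^32 ≡ 407^2 = 165649 ≡ 215 (mod 457)
4^64 ≡ 215^2 = 46225 ≡ 68 (mod 457)
4^128 ≡ 68^2 = 4624 ≡ 54 (mod 457)
4^256 ≡ 54^2 = 2916 ≡ 174 (mod 457)
456 = 256 + 128 + 64 + 8 in binary powers of 2.
So 4^456 ≡ 174 · 54 · 68 · 185 ≡ 1 (mod 457).
Since the result is 1, base 4 gives no evidence that 457 is composite.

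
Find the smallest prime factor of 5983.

5983 is odd.
Digit sum 25, not divisible by 3.
Ends in 3: not divisible by 5.
7: 5983 = 7·854 + 5
11: 5983 = 11·543 + 10
13: 5983 = 13·460 + 3
17: 5983 = 17·351 + 16
19: 5983 = 19·314 + 17
23: 5983 = 23·260 + 3
29: 5983 = 29·206 + 9
31: 5983 = 31·193

31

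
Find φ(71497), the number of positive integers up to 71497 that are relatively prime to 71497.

65520

Factor: 71497 = 19 · 53 · 71.
φ(71497) = (19−1) · (53−1) · (71−1) = 18 · 52 · 70 = 65520.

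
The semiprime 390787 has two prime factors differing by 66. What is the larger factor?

659

Since p = q + 66, we have 390787 = q(q + 66), so q² + 66q − 390787 = 0.
Discriminant: 66² + 4·390787 = 4356 + 1563148 = 1567504; √1567504 = 1252.
q = (−66 + 1252)/2 = 593, and p = q + 66 = 659.
Check: 593 · 659 = 390787.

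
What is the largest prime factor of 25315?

25315 = 5 · 5063
5063 = 61 · 83
83 is prime.
So 25315 = 5 · 61 · 83; the largest prime factor is 83.

83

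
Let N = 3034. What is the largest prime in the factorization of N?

41

3034 = 2 · 1517
1517 = 37 · 41
41 is prime.
So 3034 = 2 · 37 · 41; the largest prime factor is 41.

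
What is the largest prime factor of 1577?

83

1577 = 19 · 83
83 is prime.
So 1577 = 19 · 83; the largest prime factor is 83.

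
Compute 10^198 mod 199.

1

10^1 ≡ 10 (mod 199)
10^2 ≡ 10^2 = 100 ≡ 100 (mod 199)
10^4 ≡ 100^2 = 10000 ≡ 50 (mod 199)
10^8 ≡ 50^2 = 2500 ≡ 112 (mod 199)
10^16 ≡ 112^2 = 12544 ≡ 7 (mod 199)
10^32 ≡ 7^2 = 49 ≡ 49 (mod 199)
10^64 ≡ 49^2 = 2401 ≡ 13 (mod 199)
10^128 ≡ 13^2 = 169 ≡ 169 (mod 199)
198 = 128 + 64 + 4 + 2 in binary powers of 2.
So 10^198 ≡ 169 · 13 · 50 · 100 ≡ 1 (mod 199).
Since the result is 1, base 10 gives no evidence that 199 is composite.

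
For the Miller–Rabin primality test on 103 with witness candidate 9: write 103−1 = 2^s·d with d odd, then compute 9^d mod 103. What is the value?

103 − 1 = 102 = 2^1 · 51, so d = 51.
9^1 ≡ 9 (mod 103)
9^2 ≡ 9^2 = 81 ≡ 81 (mod 103)
9^4 ≡ 81^2 = 6561 ≡ 72 (mod 103)
9^8 ≡ 72^2 = 5184 ≡ 34 (mod 103)
9^16 ≡ 34^2 = 1156 ≡ 23 (mod 103)
9^32 ≡ 23^2 = 529 ≡ 14 (mod 103)
51 = 32 + 16 + 2 + 1 in binary powers of 2.
So 9^51 ≡ 14 · 23 · 81 · 9 ≡ 1 (mod 103).
Since 9^d ≡ 1 (mod 103), base 9 does not prove 103 composite.

1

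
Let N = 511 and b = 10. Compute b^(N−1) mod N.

10^1 ≡ 10 (mod 511)
10^2 ≡ 10^2 = 100 ≡ 100 (mod 511)
10^4 ≡ 100^2 = 10000 ≡ 291 (mod 511)
10^8 ≡ 291^2 = 84681 ≡ 366 (mod 511)
10^16 ≡ 366^2 = 133956 ≡ 74 (mod 511)
10^32 ≡ 74^2 = 5476 ≡ 366 (mod 511)
10^64 ≡ 366^2 = 133956 ≡ 74 (mod 511)
10^128 ≡ 74^2 = 5476 ≡ 366 (mod 511)
10^256 ≡ 366^2 = 133956 ≡ 74 (mod 511)
510 = 256 + 128 + 64 + 32 + 16 + 8 + 4 + 2 in binary powers of 2.
So 10^510 ≡ 74 · 366 · 74 · 366 · 74 · 366 · 291 · 100 ≡ 484 (mod 511).
Since 484 ≠ 1, base 10 is a Fermat witness: 511 is composite.

484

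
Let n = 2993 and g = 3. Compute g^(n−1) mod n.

3^1 ≡ 3 (mod 2993)
3^2 ≡ 3^2 = 9 ≡ 9 (mod 2993)
3^4 ≡ 9^2 = 81 ≡ 81 (mod 2993)
3^8 ≡ 81^2 = 6561 ≡ 575 (mod 2993)
3^16 ≡ 575^2 = 330625 ≡ 1395 (mod 2993)
3^32 ≡ 1395^2 = 1946025 ≡ 575 (mod 2993)
3^64 ≡ 575^2 = 330625 ≡ 1395 (mod 2993)
3^128 ≡ 1395^2 = 1946025 ≡ 575 (mod 2993)
3^256 ≡ 575^2 = 330625 ≡ 1395 (mod 2993)
3^512 ≡ 1395^2 = 1946025 ≡ 575 (mod 2993)
3^1024 ≡ 575^2 = 330625 ≡ 1395 (mod 2993)
3^2048 ≡ 1395^2 = 1946025 ≡ 575 (mod 2993)
2992 = 2048 + 512 + 256 + 128 + 32 + 16 in binary powers of 2.
So 3^2992 ≡ 575 · 575 · 1395 · 575 · 575 · 1395 ≡ 1395 (mod 2993).
Since 1395 ≠ 1, base 3 is a Fermat witness: 2993 is composite.

1395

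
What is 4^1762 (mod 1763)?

508

4^1 ≡ 4 (mod 1763)
4^2 ≡ 4^2 = 16 ≡ 16 (mod 1763)
4^4 ≡ 16^2 = 256 ≡ 256 (mod 1763)
4^8 ≡ 256^2 = 65536 ≡ 305 (mod 1763)
4^16 ≡ 305^2 = 93025 ≡ 1349 (mod 1763)
4^32 ≡ 1349^2 = 1819801 ≡ 385 (mod 1763)
4^64 ≡ 385^2 = 148225 ≡ 133 (mod 1763)
4^128 ≡ 133^2 = 17689 ≡ 59 (mod 1763)
4^256 ≡ 59^2 = 3481 ≡ 1718 (mod 1763)
4^512 ≡ 1718^2 = 2951524 ≡ 262 (mod 1763)
4^1024 ≡ 262^2 = 68644 ≡ 1650 (mod 1763)
1762 = 1024 + 512 + 128 + 64 + 32 + 2 in binary powers of 2.
So 4^1762 ≡ 1650 · 262 · 59 · 133 · 385 · 16 ≡ 508 (mod 1763).
Since 508 ≠ 1, base 4 is a Fermat witness: 1763 is composite.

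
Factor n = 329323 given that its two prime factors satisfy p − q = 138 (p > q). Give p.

Since p = q + 138, we have 329323 = q(q + 138), so q² + 138q − 329323 = 0.
Discriminant: 138² + 4·329323 = 19044 + 1317292 = 1336336; √1336336 = 1156.
q = (−138 + 1156)/2 = 509, and p = q + 138 = 647.
Check: 509 · 647 = 329323.

647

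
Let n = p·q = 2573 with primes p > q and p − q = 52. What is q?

31

Since p = q + 52, we have 2573 = q(q + 52), so q² + 52q − 2573 = 0.
Discriminant: 52² + 4·2573 = 2704 + 10292 = 12996; √12996 = 114.
q = (−52 + 114)/2 = 31, and p = q + 52 = 83.
Check: 31 · 83 = 2573.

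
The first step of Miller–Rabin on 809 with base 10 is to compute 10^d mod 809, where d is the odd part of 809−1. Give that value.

809 − 1 = 808 = 2^3 · 101, so d = 101.
10^1 ≡ 10 (mod 809)
10^2 ≡ 10^2 = 100 ≡ 100 (mod 809)
10^4 ≡ 100^2 = 10000 ≡ 292 (mod 809)
10^8 ≡ 292^2 = 85264 ≡ 319 (mod 809)
10^16 ≡ 319^2 = 101761 ≡ 636 (mod 809)
10^32 ≡ 636^2 = 404496 ≡ 805 (mod 809)
10^64 ≡ 805^2 = 648025 ≡ 16 (mod 809)
101 = 64 + 32 + 4 + 1 in binary powers of 2.
So 10^101 ≡ 16 · 805 · 292 · 10 ≡ 808 (mod 809).
Since 10^d ≡ 808 (mod 809), base 10 does not prove 809 composite.

808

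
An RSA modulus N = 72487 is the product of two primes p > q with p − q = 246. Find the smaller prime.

173

Since p = q + 246, we have 72487 = q(q + 246), so q² + 246q − 72487 = 0.
Discriminant: 246² + 4·72487 = 60516 + 289948 = 350464; √350464 = 592.
q = (−246 + 592)/2 = 173, and p = q + 246 = 419.
Check: 173 · 419 = 72487.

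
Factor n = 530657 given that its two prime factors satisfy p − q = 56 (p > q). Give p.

Since p = q + 56, we have 530657 = q(q + 56), so q² + 56q − 530657 = 0.
Discriminant: 56² + 4·530657 = 3136 + 2122628 = 2125764; √2125764 = 1458.
q = (−56 + 1458)/2 = 701, and p = q + 56 = 757.
Check: 701 · 757 = 530657.

757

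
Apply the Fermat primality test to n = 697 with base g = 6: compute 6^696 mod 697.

6^1 ≡ 6 (mod 697)
6^2 ≡ 6^2 = 36 ≡ 36 (mod 697)
6^4 ≡ 36^2 = 1296 ≡ 599 (mod 697)
6^8 ≡ 599^2 = 358801 ≡ 543 (mod 697)
6^16 ≡ 543^2 = 294849 ≡ 18 (mod 697)
6^32 ≡ 18^2 = 324 ≡ 324 (mod 697)
6^64 ≡ 324^2 = 104976 ≡ 426 (mod 697)
6^128 ≡ 426^2 = 181476 ≡ 256 (mod 697)
6^256 ≡ 256^2 = 65536 ≡ 18 (mod 697)
6^512 ≡ 18^2 = 324 ≡ 324 (mod 697)
696 = 512 + 128 + 32 + 16 + 8 in binary powers of 2.
So 6^696 ≡ 324 · 256 · 324 · 18 · 543 ≡ 305 (mod 697).
Since 305 ≠ 1, base 6 is a Fermat witness: 697 is composite.

305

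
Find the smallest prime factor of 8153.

31

8153 is odd.
Digit sum 17, not divisible by 3.
Ends in 3: not divisible by 5.
7: 8153 = 7·1164 + 5
11: 8153 = 11·741 + 2
13: 8153 = 13·627 + 2
17: 8153 = 17·479 + 10
19: 8153 = 19·429 + 2
23: 8153 = 23·354 + 11
29: 8153 = 29·281 + 4
31: 8153 = 31·263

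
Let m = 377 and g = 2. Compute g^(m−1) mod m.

94

2^1 ≡ 2 (mod 377)
2^2 ≡ 2^2 = 4 ≡ 4 (mod 377)
2^4 ≡ 4^2 = 16 ≡ 16 (mod 377)
2^8 ≡ 16^2 = 256 ≡ 256 (mod 377)
2^16 ≡ 256^2 = 65536 ≡ 315 (mod 377)
2^32 ≡ 315^2 = 99225 ≡ 74 (mod 377)
2^64 ≡ 74^2 = 5476 ≡ 198 (mod 377)
2^128 ≡ 198^2 = 39204 ≡ 373 (mod 377)
2^256 ≡ 373^2 = 139129 ≡ 16 (mod 377)
376 = 256 + 64 + 32 + 16 + 8 in binary powers of 2.
So 2^376 ≡ 16 · 198 · 74 · 315 · 256 ≡ 94 (mod 377).
Since 94 ≠ 1, base 2 is a Fermat witness: 377 is composite.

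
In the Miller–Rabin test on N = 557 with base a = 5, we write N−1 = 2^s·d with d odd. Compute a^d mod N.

118

557 − 1 = 556 = 2^2 · 139, so d = 139.
5^1 ≡ 5 (mod 557)
5^2 ≡ 5^2 = 25 ≡ 25 (mod 557)
5^4 ≡ 25^2 = 625 ≡ 68 (mod 557)
5^8 ≡ 68^2 = 4624 ≡ 168 (mod 557)
5^16 ≡ 168^2 = 28224 ≡ 374 (mod 557)
5^32 ≡ 374^2 = 139876 ≡ 69 (mod 557)
5^64 ≡ 69^2 = 4761 ≡ 305 (mod 557)
5^128 ≡ 305^2 = 93025 ≡ 6 (mod 557)
139 = 128 + 8 + 2 + 1 in binary powers of 2.
So 5^139 ≡ 6 · 168 · 25 · 5 ≡ 118 (mod 557).
Squaring chain: 118 → 556; reaches −1, so base 5 does not prove 557 composite.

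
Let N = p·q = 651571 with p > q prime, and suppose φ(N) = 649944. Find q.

φ(n) = (p−1)(q−1) = n − (p+q) + 1, so p + q = 651571 − 649944 + 1 = 1628.
p and q are the roots of t² − 1628t + 651571 = 0.
Discriminant: 1628² − 4·651571 = 2650384 − 2606284 = 44100; √44100 = 210.
q = (1628 − 210)/2 = 709, p = (1628 + 210)/2 = 919.
Check: 709 · 919 = 651571.

709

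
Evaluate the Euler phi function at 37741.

33120

Factor: 37741 = 11 · 47 · 73.
φ(37741) = (11−1) · (47−1) · (73−1) = 10 · 46 · 72 = 33120.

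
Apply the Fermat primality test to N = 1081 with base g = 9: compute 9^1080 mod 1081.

9^1 ≡ 9 (mod 1081)
9^2 ≡ 9^2 = 81 ≡ 81 (mod 1081)
9^4 ≡ 81^2 = 6561 ≡ 75 (mod 1081)
9^8 ≡ 75^2 = 5625 ≡ 220 (mod 1081)
9^16 ≡ 220^2 = 48400 ≡ 836 (mod 1081)
9^32 ≡ 836^2 = 698896 ≡ 570 (mod 1081)
9^64 ≡ 570^2 = 324900 ≡ 600 (mod 1081)
9^128 ≡ 600^2 = 360000 ≡ 27 (mod 1081)
9^256 ≡ 27^2 = 729 ≡ 729 (mod 1081)
9^512 ≡ 729^2 = 531441 ≡ 670 (mod 1081)
9^1024 ≡ 670^2 = 448900 ≡ 285 (mod 1081)
1080 = 1024 + 32 + 16 + 8 in binary powers of 2.
So 9^1080 ≡ 285 · 570 · 836 · 220 ≡ 679 (mod 1081).
Since 679 ≠ 1, base 9 is a Fermat witness: 1081 is composite.

679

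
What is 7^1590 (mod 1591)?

1506

7^1 ≡ 7 (mod 1591)
7^2 ≡ 7^2 = 49 ≡ 49 (mod 1591)
7^4 ≡ 49^2 = 2401 ≡ 810 (mod 1591)
7^8 ≡ 810^2 = 656100 ≡ 608 (mod 1591)
7^16 ≡ 608^2 = 369664 ≡ 552 (mod 1591)
7^32 ≡ 552^2 = 304704 ≡ 823 (mod 1591)
7^64 ≡ 823^2 = 677329 ≡ 1154 (mod 1591)
7^128 ≡ 1154^2 = 1331716 ≡ 49 (mod 1591)
7^256 ≡ 49^2 = 2401 ≡ 810 (mod 1591)
7^512 ≡ 810^2 = 656100 ≡ 608 (mod 1591)
7^1024 ≡ 608^2 = 369664 ≡ 552 (mod 1591)
1590 = 1024 + 512 + 32 + 16 + 4 + 2 in binary powers of 2.
So 7^1590 ≡ 552 · 608 · 823 · 552 · 810 · 49 ≡ 1506 (mod 1591).
Since 1506 ≠ 1, base 7 is a Fermat witness: 1591 is composite.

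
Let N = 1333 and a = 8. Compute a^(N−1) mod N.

64

8^1 ≡ 8 (mod 1333)
8^2 ≡ 8^2 = 64 ≡ 64 (mod 1333)
8^4 ≡ 64^2 = 4096 ≡ 97 (mod 1333)
8^8 ≡ 97^2 = 9409 ≡ 78 (mod 1333)
8^16 ≡ 78^2 = 6084 ≡ 752 (mod 1333)
8^32 ≡ 752^2 = 565504 ≡ 312 (mod 1333)
8^64 ≡ 312^2 = 97344 ≡ 35 (mod 1333)
8^128 ≡ 35^2 = 1225 ≡ 1225 (mod 1333)
8^256 ≡ 1225^2 = 1500625 ≡ 1000 (mod 1333)
8^512 ≡ 1000^2 = 1000000 ≡ 250 (mod 1333)
8^1024 ≡ 250^2 = 62500 ≡ 1182 (mod 1333)
1332 = 1024 + 256 + 32 + 16 + 4 in binary powers of 2.
So 8^1332 ≡ 1182 · 1000 · 312 · 752 · 97 ≡ 64 (mod 1333).
Since 64 ≠ 1, base 8 is a Fermat witness: 1333 is composite.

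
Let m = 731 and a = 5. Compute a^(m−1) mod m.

5^1 ≡ 5 (mod 731)
5^2 ≡ 5^2 = 25 ≡ 25 (mod 731)
5^4 ≡ 25^2 = 625 ≡ 625 (mod 731)
5^8 ≡ 625^2 = 390625 ≡ 271 (mod 731)
5^16 ≡ 271^2 = 73441 ≡ 341 (mod 731)
5^32 ≡ 341^2 = 116281 ≡ 52 (mod 731)
5^64 ≡ 52^2 = 2704 ≡ 511 (mod 731)
5^128 ≡ 511^2 = 261121 ≡ 154 (mod 731)
5^256 ≡ 154^2 = 23716 ≡ 324 (mod 731)
5^512 ≡ 324^2 = 104976 ≡ 443 (mod 731)
730 = 512 + 128 + 64 + 16 + 8 + 2 in binary powers of 2.
So 5^730 ≡ 443 · 154 · 511 · 341 · 271 · 25 ≡ 298 (mod 731).
Since 298 ≠ 1, base 5 is a Fermat witness: 731 is composite.

298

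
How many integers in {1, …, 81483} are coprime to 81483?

Factor: 81483 = 3 · 157 · 173.
φ(81483) = (3−1) · (157−1) · (173−1) = 2 · 156 · 172 = 53664.

53664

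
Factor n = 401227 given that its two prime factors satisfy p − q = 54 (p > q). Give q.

607

Since p = q + 54, we have 401227 = q(q + 54), so q² + 54q − 401227 = 0.
Discriminant: 54² + 4·401227 = 2916 + 1604908 = 1607824; √1607824 = 1268.
q = (−54 + 1268)/2 = 607, and p = q + 54 = 661.
Check: 607 · 661 = 401227.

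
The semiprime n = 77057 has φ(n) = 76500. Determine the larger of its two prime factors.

307

φ(n) = (p−1)(q−1) = n − (p+q) + 1, so p + q = 77057 − 76500 + 1 = 558.
p and q are the roots of t² − 558t + 77057 = 0.
Discriminant: 558² − 4·77057 = 311364 − 308228 = 3136; √3136 = 56.
q = (558 − 56)/2 = 251, p = (558 + 56)/2 = 307.
Check: 251 · 307 = 77057.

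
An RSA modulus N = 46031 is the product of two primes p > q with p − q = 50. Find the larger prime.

241

Since p = q + 50, we have 46031 = q(q + 50), so q² + 50q − 46031 = 0.
Discriminant: 50² + 4·46031 = 2500 + 184124 = 186624; √186624 = 432.
q = (−50 + 432)/2 = 191, and p = q + 50 = 241.
Check: 191 · 241 = 46031.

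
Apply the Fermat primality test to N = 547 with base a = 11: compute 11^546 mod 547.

11^1 ≡ 11 (mod 547)
11^2 ≡ 11^2 = 121 ≡ 121 (mod 547)
11^4 ≡ 121^2 = 14641 ≡ 419 (mod 547)
11^8 ≡ 419^2 = 175561 ≡ 521 (mod 547)
11^16 ≡ 521^2 = 271441 ≡ 129 (mod 547)
11^32 ≡ 129^2 = 16641 ≡ 231 (mod 547)
11^64 ≡ 231^2 = 53361 ≡ 302 (mod 547)
11^128 ≡ 302^2 = 91204 ≡ 402 (mod 547)
11^256 ≡ 402^2 = 161604 ≡ 239 (mod 547)
11^512 ≡ 239^2 = 57121 ≡ 233 (mod 547)
546 = 512 + 32 + 2 in binary powers of 2.
So 11^546 ≡ 233 · 231 · 121 ≡ 1 (mod 547).
Since the result is 1, base 11 gives no evidence that 547 is composite.

1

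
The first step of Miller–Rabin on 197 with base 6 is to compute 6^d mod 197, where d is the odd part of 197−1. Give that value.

197 − 1 = 196 = 2^2 · 49, so d = 49.
6^1 ≡ 6 (mod 197)
6^2 ≡ 6^2 = 36 ≡ 36 (mod 197)
6^4 ≡ 36^2 = 1296 ≡ 114 (mod 197)
6^8 ≡ 114^2 = 12996 ≡ 191 (mod 197)
6^16 ≡ 191^2 = 36481 ≡ 36 (mod 197)
6^32 ≡ 36^2 = 1296 ≡ 114 (mod 197)
49 = 32 + 16 + 1 in binary powers of 2.
So 6^49 ≡ 114 · 36 · 6 ≡ 196 (mod 197).
Since 6^d ≡ 196 (mod 197), base 6 does not prove 197 composite.

196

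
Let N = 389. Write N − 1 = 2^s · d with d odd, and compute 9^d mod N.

388

389 − 1 = 388 = 2^2 · 97, so d = 97.
9^1 ≡ 9 (mod 389)
9^2 ≡ 9^2 = 81 ≡ 81 (mod 389)
9^4 ≡ 81^2 = 6561 ≡ 337 (mod 389)
9^8 ≡ 337^2 = 113569 ≡ 370 (mod 389)
9^16 ≡ 370^2 = 136900 ≡ 361 (mod 389)
9^32 ≡ 361^2 = 130321 ≡ 6 (mod 389)
9^64 ≡ 6^2 = 36 ≡ 36 (mod 389)
97 = 64 + 32 + 1 in binary powers of 2.
So 9^97 ≡ 36 · 6 · 9 ≡ 388 (mod 389).
Since 9^d ≡ 388 (mod 389), base 9 does not prove 389 composite.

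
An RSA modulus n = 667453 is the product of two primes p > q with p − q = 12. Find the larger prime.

Since p = q + 12, we have 667453 = q(q + 12), so q² + 12q − 667453 = 0.
Discriminant: 12² + 4·667453 = 144 + 2669812 = 2669956; √2669956 = 1634.
q = (−12 + 1634)/2 = 811, and p = q + 12 = 823.
Check: 811 · 823 = 667453.

823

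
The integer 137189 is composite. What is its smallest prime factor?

137189 is odd.
Digit sum 29, not divisible by 3.
Ends in 9: not divisible by 5.
7: 137189 = 7·19598 + 3
11: 137189 = 11·12471 + 8
13: 137189 = 13·10553

13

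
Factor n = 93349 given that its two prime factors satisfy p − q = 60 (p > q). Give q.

Since p = q + 60, we have 93349 = q(q + 60), so q² + 60q − 93349 = 0.
Discriminant: 60² + 4·93349 = 3600 + 373396 = 376996; √376996 = 614.
q = (−60 + 614)/2 = 277, and p = q + 60 = 337.
Check: 277 · 337 = 93349.

277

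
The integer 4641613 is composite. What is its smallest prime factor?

37

4641613 is odd.
Digit sum 25, not divisible by 3.
Ends in 3: not divisible by 5.
7: 4641613 = 7·663087 + 4
11: 4641613 = 11·421964 + 9
13: 4641613 = 13·357047 + 2
17: 4641613 = 17·273036 + 1
19: 4641613 = 19·244295 + 8
23: 4641613 = 23·201809 + 6
29: 4641613 = 29·160055 + 18
31: 4641613 = 31·149729 + 14
37: 4641613 = 37·125449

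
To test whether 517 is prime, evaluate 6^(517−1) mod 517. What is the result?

6^1 ≡ 6 (mod 517)
6^2 ≡ 6^2 = 36 ≡ 36 (mod 517)
6^4 ≡ 36^2 = 1296 ≡ 262 (mod 517)
6^8 ≡ 262^2 = 68644 ≡ 400 (mod 517)
6^16 ≡ 400^2 = 160000 ≡ 247 (mod 517)
6^32 ≡ 247^2 = 61009 ≡ 3 (mod 517)
6^64 ≡ 3^2 = 9 ≡ 9 (mod 517)
6^128 ≡ 9^2 = 81 ≡ 81 (mod 517)
6^256 ≡ 81^2 = 6561 ≡ 357 (mod 517)
6^512 ≡ 357^2 = 127449 ≡ 267 (mod 517)
516 = 512 + 4 in binary powers of 2.
So 6^516 ≡ 267 · 262 ≡ 159 (mod 517).
Since 159 ≠ 1, base 6 is a Fermat witness: 517 is composite.

159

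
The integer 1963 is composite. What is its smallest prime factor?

1963 is odd.
Digit sum 19, not divisible by 3.
Ends in 3: not divisible by 5.
7: 1963 = 7·280 + 3
11: 1963 = 11·178 + 5
13: 1963 = 13·151

13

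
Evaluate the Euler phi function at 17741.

17472

Factor: 17741 = 113 · 157.
φ(17741) = (113−1) · (157−1) = 112 · 156 = 17472.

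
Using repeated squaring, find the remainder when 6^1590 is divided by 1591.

517

6^1 ≡ 6 (mod 1591)
6^2 ≡ 6^2 = 36 ≡ 36 (mod 1591)
6^4 ≡ 36^2 = 1296 ≡ 1296 (mod 1591)
6^8 ≡ 1296^2 = 1679616 ≡ 1111 (mod 1591)
6^16 ≡ 1111^2 = 1234321 ≡ 1296 (mod 1591)
6^32 ≡ 1296^2 = 1679616 ≡ 1111 (mod 1591)
6^64 ≡ 1111^2 = 1234321 ≡ 1296 (mod 1591)
6^128 ≡ 1296^2 = 1679616 ≡ 1111 (mod 1591)
6^256 ≡ 1111^2 = 1234321 ≡ 1296 (mod 1591)
6^512 ≡ 1296^2 = 1679616 ≡ 1111 (mod 1591)
6^1024 ≡ 1111^2 = 1234321 ≡ 1296 (mod 1591)
1590 = 1024 + 512 + 32 + 16 + 4 + 2 in binary powers of 2.
So 6^1590 ≡ 1296 · 1111 · 1111 · 1296 · 1296 · 36 ≡ 517 (mod 1591).
Since 517 ≠ 1, base 6 is a Fermat witness: 1591 is composite.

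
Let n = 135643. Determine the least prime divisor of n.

135643 is odd.
Digit sum 22, not divisible by 3.
Ends in 3: not divisible by 5.
7: 135643 = 7·19377 + 4
11: 135643 = 11·12331 + 2
13: 135643 = 13·10434 + 1
17: 135643 = 17·7979

17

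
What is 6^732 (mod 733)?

6^1 ≡ 6 (mod 733)
6^2 ≡ 6^2 = 36 ≡ 36 (mod 733)
6^4 ≡ 36^2 = 1296 ≡ 563 (mod 733)
6^8 ≡ 563^2 = 316969 ≡ 313 (mod 733)
6^16 ≡ 313^2 = 97969 ≡ 480 (mod 733)
6^32 ≡ 480^2 = 230400 ≡ 238 (mod 733)
6^64 ≡ 238^2 = 56644 ≡ 203 (mod 733)
6^128 ≡ 203^2 = 41209 ≡ 161 (mod 733)
6^256 ≡ 161^2 = 25921 ≡ 266 (mod 733)
6^512 ≡ 266^2 = 70756 ≡ 388 (mod 733)
732 = 512 + 128 + 64 + 16 + 8 + 4 in binary powers of 2.
So 6^732 ≡ 388 · 161 · 203 · 480 · 313 · 563 ≡ 1 (mod 733).
Since the result is 1, base 6 gives no evidence that 733 is composite.

1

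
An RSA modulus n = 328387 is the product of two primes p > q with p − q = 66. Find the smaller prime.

Since p = q + 66, we have 328387 = q(q + 66), so q² + 66q − 328387 = 0.
Discriminant: 66² + 4·328387 = 4356 + 1313548 = 1317904; √1317904 = 1148.
q = (−66 + 1148)/2 = 541, and p = q + 66 = 607.
Check: 541 · 607 = 328387.

541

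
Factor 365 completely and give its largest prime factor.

365 = 5 · 73
73 is prime.
So 365 = 5 · 73; the largest prime factor is 73.

73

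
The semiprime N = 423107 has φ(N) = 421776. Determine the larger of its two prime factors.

809

φ(n) = (p−1)(q−1) = n − (p+q) + 1, so p + q = 423107 − 421776 + 1 = 1332.
p and q are the roots of t² − 1332t + 423107 = 0.
Discriminant: 1332² − 4·423107 = 1774224 − 1692428 = 81796; √81796 = 286.
q = (1332 − 286)/2 = 523, p = (1332 + 286)/2 = 809.
Check: 523 · 809 = 423107.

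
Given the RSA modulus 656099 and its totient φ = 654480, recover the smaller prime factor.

φ(n) = (p−1)(q−1) = n − (p+q) + 1, so p + q = 656099 − 654480 + 1 = 1620.
p and q are the roots of t² − 1620t + 656099 = 0.
Discriminant: 1620² − 4·656099 = 2624400 − 2624396 = 4; √4 = 2.
q = (1620 − 2)/2 = 809, p = (1620 + 2)/2 = 811.
Check: 809 · 811 = 656099.

809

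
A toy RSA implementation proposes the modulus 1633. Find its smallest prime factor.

23

1633 is odd.
Digit sum 13, not divisible by 3.
Ends in 3: not divisible by 5.
7: 1633 = 7·233 + 2
11: 1633 = 11·148 + 5
13: 1633 = 13·125 + 8
17: 1633 = 17·96 + 1
19: 1633 = 19·85 + 18
23: 1633 = 23·71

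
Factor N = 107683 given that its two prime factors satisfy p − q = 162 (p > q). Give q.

257

Since p = q + 162, we have 107683 = q(q + 162), so q² + 162q − 107683 = 0.
Discriminant: 162² + 4·107683 = 26244 + 430732 = 456976; √456976 = 676.
q = (−162 + 676)/2 = 257, and p = q + 162 = 419.
Check: 257 · 419 = 107683.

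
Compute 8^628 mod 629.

8^1 ≡ 8 (mod 629)
8^2 ≡ 8^2 = 64 ≡ 64 (mod 629)
8^4 ≡ 64^2 = 4096 ≡ 322 (mod 629)
8^8 ≡ 322^2 = 103684 ≡ 528 (mod 629)
8^16 ≡ 528^2 = 278784 ≡ 137 (mod 629)
8^32 ≡ 137^2 = 18769 ≡ 528 (mod 629)
8^64 ≡ 528^2 = 278784 ≡ 137 (mod 629)
8^128 ≡ 137^2 = 18769 ≡ 528 (mod 629)
8^256 ≡ 528^2 = 278784 ≡ 137 (mod 629)
8^512 ≡ 137^2 = 18769 ≡ 528 (mod 629)
628 = 512 + 64 + 32 + 16 + 4 in binary powers of 2.
So 8^628 ≡ 528 · 137 · 528 · 137 · 322 ≡ 322 (mod 629).
Since 322 ≠ 1, base 8 is a Fermat witness: 629 is composite.

322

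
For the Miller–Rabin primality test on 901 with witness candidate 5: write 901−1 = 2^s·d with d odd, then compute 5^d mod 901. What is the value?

901 − 1 = 900 = 2^2 · 225, so d = 225.
5^1 ≡ 5 (mod 901)
5^2 ≡ 5^2 = 25 ≡ 25 (mod 901)
5^4 ≡ 25^2 = 625 ≡ 625 (mod 901)
5^8 ≡ 625^2 = 390625 ≡ 492 (mod 901)
5^16 ≡ 492^2 = 242064 ≡ 596 (mod 901)
5^32 ≡ 596^2 = 355216 ≡ 222 (mod 901)
5^64 ≡ 222^2 = 49284 ≡ 630 (mod 901)
5^128 ≡ 630^2 = 396900 ≡ 460 (mod 901)
225 = 128 + 64 + 32 + 1 in binary powers of 2.
So 5^225 ≡ 460 · 630 · 222 · 5 ≡ 277 (mod 901).
Squaring chain: 277 → 144; never reaches −1, so base 5 is a Miller–Rabin witness that 901 is composite.

277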